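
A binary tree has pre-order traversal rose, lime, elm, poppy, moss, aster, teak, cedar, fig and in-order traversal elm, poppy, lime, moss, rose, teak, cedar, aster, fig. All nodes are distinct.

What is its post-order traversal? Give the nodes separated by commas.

poppy, elm, moss, lime, cedar, teak, fig, aster, rose

The first element of pre-order is the root; it splits in-order into left and right subtrees.
Root rose: left subtree has 4 nodes {elm, poppy, lime, moss}, right has 4 {teak, cedar, aster, fig}.
  Root lime: left subtree has 2 nodes {elm, poppy}, right has 1 {moss}.
    Root elm: left subtree has 0 nodes { }, right has 1 {poppy}.
  Root aster: left subtree has 2 nodes {teak, cedar}, right has 1 {fig}.
    Root teak: left subtree has 0 nodes { }, right has 1 {cedar}.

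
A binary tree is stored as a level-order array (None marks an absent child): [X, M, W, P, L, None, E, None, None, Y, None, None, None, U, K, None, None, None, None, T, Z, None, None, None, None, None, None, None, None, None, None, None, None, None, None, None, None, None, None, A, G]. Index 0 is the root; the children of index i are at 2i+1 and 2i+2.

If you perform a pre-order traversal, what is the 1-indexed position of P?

Pre-order visits the node, then its left subtree, then its right subtree.
Visit X.
At X: go left to M.
  Visit M.
  At M: go left to P.
    P is a leaf — visit P.
  At M: go right to L.
    Visit L.
    At L: go left to Y.
      Visit Y.
      At Y: go left to T.
        Visit T.
        At T: go left to A.
          A is a leaf — visit A.
        At T: go right to G.
          G is a leaf — visit G.
      At Y: go right to Z.
        Z is a leaf — visit Z.
    At L: no right child.
At X: go right to W.
  Visit W.
  At W: no left child.
  At W: go right to E.
    Visit E.
    At E: go left to U.
      U is a leaf — visit U.
    At E: go right to K.
      K is a leaf — visit K.
Full pre-order sequence: X, M, P, L, Y, T, A, G, Z, W, E, U, K.

3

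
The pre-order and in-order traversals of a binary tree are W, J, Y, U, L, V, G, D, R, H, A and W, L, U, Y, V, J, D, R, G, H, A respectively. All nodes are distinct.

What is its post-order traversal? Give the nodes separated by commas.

L, U, V, Y, R, D, A, H, G, J, W

The first element of pre-order is the root; it splits in-order into left and right subtrees.
Root W: left subtree has 0 nodes { }, right has 10 {L, U, Y, V, J, D, R, G, H, A}.
  Root J: left subtree has 4 nodes {L, U, Y, V}, right has 5 {D, R, G, H, A}.
    Root Y: left subtree has 2 nodes {L, U}, right has 1 {V}.
      Root U: left subtree has 1 node {L}, right has 0 { }.
    Root G: left subtree has 2 nodes {D, R}, right has 2 {H, A}.
      Root D: left subtree has 0 nodes { }, right has 1 {R}.
      Root H: left subtree has 0 nodes { }, right has 1 {A}.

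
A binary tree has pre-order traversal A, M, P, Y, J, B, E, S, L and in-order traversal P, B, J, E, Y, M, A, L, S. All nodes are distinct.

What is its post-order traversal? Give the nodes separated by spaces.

B E J Y P M L S A

The first element of pre-order is the root; it splits in-order into left and right subtrees.
Root A: left subtree has 6 nodes {P, B, J, E, Y, M}, right has 2 {L, S}.
  Root M: left subtree has 5 nodes {P, B, J, E, Y}, right has 0 { }.
    Root P: left subtree has 0 nodes { }, right has 4 {B, J, E, Y}.
      Root Y: left subtree has 3 nodes {B, J, E}, right has 0 { }.
        Root J: left subtree has 1 node {B}, right has 1 {E}.
  Root S: left subtree has 1 node {L}, right has 0 { }.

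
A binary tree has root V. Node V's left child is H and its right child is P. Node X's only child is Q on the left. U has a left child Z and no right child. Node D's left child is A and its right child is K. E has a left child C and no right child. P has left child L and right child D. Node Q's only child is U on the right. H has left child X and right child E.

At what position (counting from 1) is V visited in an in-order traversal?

8

In-order visits the left subtree, then the node, then the right subtree.
At V: go left to H.
  At H: go left to X.
    At X: go left to Q.
      At Q: no left child.
      Visit Q.
      At Q: go right to U.
        At U: go left to Z.
          Z is a leaf — visit Z.
        Visit U.
        At U: no right child.
    Visit X.
    At X: no right child.
  Visit H.
  At H: go right to E.
    At E: go left to C.
      C is a leaf — visit C.
    Visit E.
    At E: no right child.
Visit V.
At V: go right to P.
  At P: go left to L.
    L is a leaf — visit L.
  Visit P.
  At P: go right to D.
    At D: go left to A.
      A is a leaf — visit A.
    Visit D.
    At D: go right to K.
      K is a leaf — visit K.
Full in-order sequence: Q, Z, U, X, H, C, E, V, L, P, A, D, K.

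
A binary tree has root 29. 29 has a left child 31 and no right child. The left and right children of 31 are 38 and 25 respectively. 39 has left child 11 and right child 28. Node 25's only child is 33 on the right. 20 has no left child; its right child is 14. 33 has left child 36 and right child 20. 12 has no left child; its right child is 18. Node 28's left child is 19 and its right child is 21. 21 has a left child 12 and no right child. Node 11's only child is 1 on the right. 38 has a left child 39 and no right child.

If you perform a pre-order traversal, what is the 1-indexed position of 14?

Pre-order visits the node, then its left subtree, then its right subtree.
Visit 29.
At 29: go left to 31.
  Visit 31.
  At 31: go left to 38.
    Visit 38.
    At 38: go left to 39.
      Visit 39.
      At 39: go left to 11.
        Visit 11.
        At 11: no left child.
        At 11: go right to 1.
          1 is a leaf — visit 1.
      At 39: go right to 28.
        Visit 28.
        At 28: go left to 19.
          19 is a leaf — visit 19.
        At 28: go right to 21.
          Visit 21.
          At 21: go left to 12.
            Visit 12.
            At 12: no left child.
            At 12: go right to 18.
              18 is a leaf — visit 18.
          At 21: no right child.
    At 38: no right child.
  At 31: go right to 25.
    Visit 25.
    At 25: no left child.
    At 25: go right to 33.
      Visit 33.
      At 33: go left to 36.
        36 is a leaf — visit 36.
      At 33: go right to 20.
        Visit 20.
        At 20: no left child.
        At 20: go right to 14.
          14 is a leaf — visit 14.
At 29: no right child.
Full pre-order sequence: 29, 31, 38, 39, 11, 1, 28, 19, 21, 12, 18, 25, 33, 36, 20, 14.

16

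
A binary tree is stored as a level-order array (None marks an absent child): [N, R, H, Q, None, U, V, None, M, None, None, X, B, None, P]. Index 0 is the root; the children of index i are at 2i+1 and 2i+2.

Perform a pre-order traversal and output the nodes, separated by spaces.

N R Q M H U X B V P

Pre-order visits the node, then its left subtree, then its right subtree.
Visit N.
At N: go left to R.
  Visit R.
  At R: go left to Q.
    Visit Q.
    At Q: no left child.
    At Q: go right to M.
      M is a leaf — visit M.
  At R: no right child.
At N: go right to H.
  Visit H.
  At H: go left to U.
    Visit U.
    At U: go left to X.
      X is a leaf — visit X.
    At U: go right to B.
      B is a leaf — visit B.
  At H: go right to V.
    Visit V.
    At V: no left child.
    At V: go right to P.
      P is a leaf — visit P.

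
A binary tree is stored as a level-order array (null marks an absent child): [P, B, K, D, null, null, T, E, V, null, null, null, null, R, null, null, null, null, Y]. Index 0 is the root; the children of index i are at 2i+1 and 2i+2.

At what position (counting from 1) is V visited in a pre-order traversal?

Pre-order visits the node, then its left subtree, then its right subtree.
Visit P.
At P: go left to B.
  Visit B.
  At B: go left to D.
    Visit D.
    At D: go left to E.
      E is a leaf — visit E.
    At D: go right to V.
      Visit V.
      At V: no left child.
      At V: go right to Y.
        Y is a leaf — visit Y.
  At B: no right child.
At P: go right to K.
  Visit K.
  At K: no left child.
  At K: go right to T.
    Visit T.
    At T: go left to R.
      R is a leaf — visit R.
    At T: no right child.
Full pre-order sequence: P, B, D, E, V, Y, K, T, R.

5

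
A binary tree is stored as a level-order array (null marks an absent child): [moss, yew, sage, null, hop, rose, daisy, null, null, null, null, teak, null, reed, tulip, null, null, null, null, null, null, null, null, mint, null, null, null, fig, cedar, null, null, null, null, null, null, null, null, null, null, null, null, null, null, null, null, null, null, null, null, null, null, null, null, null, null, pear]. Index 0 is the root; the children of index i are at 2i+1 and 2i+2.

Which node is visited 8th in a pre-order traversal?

daisy

Pre-order visits the node, then its left subtree, then its right subtree.
Visit moss.
At moss: go left to yew.
  Visit yew.
  At yew: no left child.
  At yew: go right to hop.
    hop is a leaf — visit hop.
At moss: go right to sage.
  Visit sage.
  At sage: go left to rose.
    Visit rose.
    At rose: go left to teak.
      Visit teak.
      At teak: go left to mint.
        mint is a leaf — visit mint.
      At teak: no right child.
    At rose: no right child.
  At sage: go right to daisy.
    Visit daisy.
    At daisy: go left to reed.
      Visit reed.
      At reed: go left to fig.
        Visit fig.
        At fig: go left to pear.
          pear is a leaf — visit pear.
        At fig: no right child.
      At reed: go right to cedar.
        cedar is a leaf — visit cedar.
    At daisy: go right to tulip.
      tulip is a leaf — visit tulip.
Full pre-order sequence: moss, yew, hop, sage, rose, teak, mint, daisy, reed, fig, pear, cedar, tulip.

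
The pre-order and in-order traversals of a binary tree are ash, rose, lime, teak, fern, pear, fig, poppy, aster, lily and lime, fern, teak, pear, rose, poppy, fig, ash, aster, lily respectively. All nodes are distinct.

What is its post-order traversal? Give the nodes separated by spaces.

fern pear teak lime poppy fig rose lily aster ash

The first element of pre-order is the root; it splits in-order into left and right subtrees.
Root ash: left subtree has 7 nodes {lime, fern, teak, pear, rose, poppy, fig}, right has 2 {aster, lily}.
  Root rose: left subtree has 4 nodes {lime, fern, teak, pear}, right has 2 {poppy, fig}.
    Root lime: left subtree has 0 nodes { }, right has 3 {fern, teak, pear}.
      Root teak: left subtree has 1 node {fern}, right has 1 {pear}.
    Root fig: left subtree has 1 node {poppy}, right has 0 { }.
  Root aster: left subtree has 0 nodes { }, right has 1 {lily}.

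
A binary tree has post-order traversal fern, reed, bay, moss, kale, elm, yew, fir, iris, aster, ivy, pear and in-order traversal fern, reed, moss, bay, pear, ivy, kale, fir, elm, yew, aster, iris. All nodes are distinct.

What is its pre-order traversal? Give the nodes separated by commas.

pear, moss, reed, fern, bay, ivy, aster, fir, kale, yew, elm, iris

The last element of post-order is the root; it splits in-order into left and right subtrees.
Root pear: left subtree has 4 nodes {fern, reed, moss, bay}, right has 7 {ivy, kale, fir, elm, yew, aster, iris}.
  Root moss: left subtree has 2 nodes {fern, reed}, right has 1 {bay}.
    Root reed: left subtree has 1 node {fern}, right has 0 { }.
  Root ivy: left subtree has 0 nodes { }, right has 6 {kale, fir, elm, yew, aster, iris}.
    Root aster: left subtree has 4 nodes {kale, fir, elm, yew}, right has 1 {iris}.
      Root fir: left subtree has 1 node {kale}, right has 2 {elm, yew}.
        Root yew: left subtree has 1 node {elm}, right has 0 { }.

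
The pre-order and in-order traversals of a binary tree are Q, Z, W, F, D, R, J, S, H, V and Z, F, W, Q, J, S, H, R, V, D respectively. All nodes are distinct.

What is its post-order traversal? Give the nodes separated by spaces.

F W Z H S J V R D Q

The first element of pre-order is the root; it splits in-order into left and right subtrees.
Root Q: left subtree has 3 nodes {Z, F, W}, right has 6 {J, S, H, R, V, D}.
  Root Z: left subtree has 0 nodes { }, right has 2 {F, W}.
    Root W: left subtree has 1 node {F}, right has 0 { }.
  Root D: left subtree has 5 nodes {J, S, H, R, V}, right has 0 { }.
    Root R: left subtree has 3 nodes {J, S, H}, right has 1 {V}.
      Root J: left subtree has 0 nodes { }, right has 2 {S, H}.
        Root S: left subtree has 0 nodes { }, right has 1 {H}.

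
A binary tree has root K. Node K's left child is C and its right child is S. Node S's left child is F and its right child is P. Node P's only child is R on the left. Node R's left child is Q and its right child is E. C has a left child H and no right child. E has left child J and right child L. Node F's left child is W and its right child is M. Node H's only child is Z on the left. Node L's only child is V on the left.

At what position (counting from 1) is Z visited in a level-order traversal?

Level-order visits nodes level by level from the root, left to right within each level.
Level 0: K
Level 1: C, S
Level 2: H, F, P
Level 3: Z, W, M, R
Level 4: Q, E
Level 5: J, L
Level 6: V
Full level-order sequence: K, C, S, H, F, P, Z, W, M, R, Q, E, J, L, V.

7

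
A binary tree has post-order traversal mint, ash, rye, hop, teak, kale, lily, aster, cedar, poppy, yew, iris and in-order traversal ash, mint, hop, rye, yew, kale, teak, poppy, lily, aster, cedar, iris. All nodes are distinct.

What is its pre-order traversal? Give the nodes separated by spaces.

The last element of post-order is the root; it splits in-order into left and right subtrees.
Root iris: left subtree has 11 nodes {ash, mint, hop, rye, yew, kale, teak, poppy, lily, aster, cedar}, right has 0 { }.
  Root yew: left subtree has 4 nodes {ash, mint, hop, rye}, right has 6 {kale, teak, poppy, lily, aster, cedar}.
    Root hop: left subtree has 2 nodes {ash, mint}, right has 1 {rye}.
      Root ash: left subtree has 0 nodes { }, right has 1 {mint}.
    Root poppy: left subtree has 2 nodes {kale, teak}, right has 3 {lily, aster, cedar}.
      Root kale: left subtree has 0 nodes { }, right has 1 {teak}.
      Root cedar: left subtree has 2 nodes {lily, aster}, right has 0 { }.
        Root aster: left subtree has 1 node {lily}, right has 0 { }.

iris yew hop ash mint rye poppy kale teak cedar aster lily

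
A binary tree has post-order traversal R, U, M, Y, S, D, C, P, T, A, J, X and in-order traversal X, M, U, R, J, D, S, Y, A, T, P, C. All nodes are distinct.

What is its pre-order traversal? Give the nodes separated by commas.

The last element of post-order is the root; it splits in-order into left and right subtrees.
Root X: left subtree has 0 nodes { }, right has 11 {M, U, R, J, D, S, Y, A, T, P, C}.
  Root J: left subtree has 3 nodes {M, U, R}, right has 7 {D, S, Y, A, T, P, C}.
    Root M: left subtree has 0 nodes { }, right has 2 {U, R}.
      Root U: left subtree has 0 nodes { }, right has 1 {R}.
    Root A: left subtree has 3 nodes {D, S, Y}, right has 3 {T, P, C}.
      Root D: left subtree has 0 nodes { }, right has 2 {S, Y}.
        Root S: left subtree has 0 nodes { }, right has 1 {Y}.
      Root T: left subtree has 0 nodes { }, right has 2 {P, C}.
        Root P: left subtree has 0 nodes { }, right has 1 {C}.

X, J, M, U, R, A, D, S, Y, T, P, C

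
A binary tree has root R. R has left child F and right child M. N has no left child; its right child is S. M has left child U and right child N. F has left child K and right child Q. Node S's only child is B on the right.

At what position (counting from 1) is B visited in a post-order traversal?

5

Post-order visits the left subtree, then the right subtree, then the node.
At R: go left to F.
  At F: go left to K.
    K is a leaf — visit K.
  At F: go right to Q.
    Q is a leaf — visit Q.
  Visit F.
At R: go right to M.
  At M: go left to U.
    U is a leaf — visit U.
  At M: go right to N.
    At N: no left child.
    At N: go right to S.
      At S: no left child.
      At S: go right to B.
        B is a leaf — visit B.
      Visit S.
    Visit N.
  Visit M.
Visit R.
Full post-order sequence: K, Q, F, U, B, S, N, M, R.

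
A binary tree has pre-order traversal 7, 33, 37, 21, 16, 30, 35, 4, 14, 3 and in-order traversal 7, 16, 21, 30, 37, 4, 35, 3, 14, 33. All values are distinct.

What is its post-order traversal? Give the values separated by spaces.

16 30 21 4 3 14 35 37 33 7

The first element of pre-order is the root; it splits in-order into left and right subtrees.
Root 7: left subtree has 0 nodes { }, right has 9 {16, 21, 30, 37, 4, 35, 3, 14, 33}.
  Root 33: left subtree has 8 nodes {16, 21, 30, 37, 4, 35, 3, 14}, right has 0 { }.
    Root 37: left subtree has 3 nodes {16, 21, 30}, right has 4 {4, 35, 3, 14}.
      Root 21: left subtree has 1 node {16}, right has 1 {30}.
      Root 35: left subtree has 1 node {4}, right has 2 {3, 14}.
        Root 14: left subtree has 1 node {3}, right has 0 { }.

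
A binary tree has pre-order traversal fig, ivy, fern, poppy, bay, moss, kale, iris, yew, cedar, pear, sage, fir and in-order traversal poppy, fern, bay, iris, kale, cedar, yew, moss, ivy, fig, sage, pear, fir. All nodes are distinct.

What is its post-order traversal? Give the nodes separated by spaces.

The first element of pre-order is the root; it splits in-order into left and right subtrees.
Root fig: left subtree has 9 nodes {poppy, fern, bay, iris, kale, cedar, yew, moss, ivy}, right has 3 {sage, pear, fir}.
  Root ivy: left subtree has 8 nodes {poppy, fern, bay, iris, kale, cedar, yew, moss}, right has 0 { }.
    Root fern: left subtree has 1 node {poppy}, right has 6 {bay, iris, kale, cedar, yew, moss}.
      Root bay: left subtree has 0 nodes { }, right has 5 {iris, kale, cedar, yew, moss}.
        Root moss: left subtree has 4 nodes {iris, kale, cedar, yew}, right has 0 { }.
          Root kale: left subtree has 1 node {iris}, right has 2 {cedar, yew}.
            Root yew: left subtree has 1 node {cedar}, right has 0 { }.
  Root pear: left subtree has 1 node {sage}, right has 1 {fir}.

poppy iris cedar yew kale moss bay fern ivy sage fir pear fig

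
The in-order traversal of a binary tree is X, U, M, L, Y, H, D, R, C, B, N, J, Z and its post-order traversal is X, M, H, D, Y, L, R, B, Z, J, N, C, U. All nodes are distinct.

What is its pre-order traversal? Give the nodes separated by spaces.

The last element of post-order is the root; it splits in-order into left and right subtrees.
Root U: left subtree has 1 node {X}, right has 11 {M, L, Y, H, D, R, C, B, N, J, Z}.
  Root C: left subtree has 6 nodes {M, L, Y, H, D, R}, right has 4 {B, N, J, Z}.
    Root R: left subtree has 5 nodes {M, L, Y, H, D}, right has 0 { }.
      Root L: left subtree has 1 node {M}, right has 3 {Y, H, D}.
        Root Y: left subtree has 0 nodes { }, right has 2 {H, D}.
          Root D: left subtree has 1 node {H}, right has 0 { }.
    Root N: left subtree has 1 node {B}, right has 2 {J, Z}.
      Root J: left subtree has 0 nodes { }, right has 1 {Z}.

U X C R L M Y D H N B J Z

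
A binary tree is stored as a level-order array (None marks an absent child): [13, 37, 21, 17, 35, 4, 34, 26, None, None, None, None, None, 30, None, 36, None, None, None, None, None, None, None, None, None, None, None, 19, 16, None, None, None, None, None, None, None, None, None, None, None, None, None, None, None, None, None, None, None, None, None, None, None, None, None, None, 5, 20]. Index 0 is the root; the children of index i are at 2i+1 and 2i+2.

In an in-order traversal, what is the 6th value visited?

In-order visits the left subtree, then the node, then the right subtree.
At 13: go left to 37.
  At 37: go left to 17.
    At 17: go left to 26.
      At 26: go left to 36.
        36 is a leaf — visit 36.
      Visit 26.
      At 26: no right child.
    Visit 17.
    At 17: no right child.
  Visit 37.
  At 37: go right to 35.
    35 is a leaf — visit 35.
Visit 13.
At 13: go right to 21.
  At 21: go left to 4.
    4 is a leaf — visit 4.
  Visit 21.
  At 21: go right to 34.
    At 34: go left to 30.
      At 30: go left to 19.
        At 19: go left to 5.
          5 is a leaf — visit 5.
        Visit 19.
        At 19: go right to 20.
          20 is a leaf — visit 20.
      Visit 30.
      At 30: go right to 16.
        16 is a leaf — visit 16.
    Visit 34.
    At 34: no right child.
Full in-order sequence: 36, 26, 17, 37, 35, 13, 4, 21, 5, 19, 20, 30, 16, 34.

13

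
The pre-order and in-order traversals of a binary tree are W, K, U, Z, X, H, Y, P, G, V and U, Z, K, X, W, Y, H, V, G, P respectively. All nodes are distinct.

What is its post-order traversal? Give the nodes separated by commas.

The first element of pre-order is the root; it splits in-order into left and right subtrees.
Root W: left subtree has 4 nodes {U, Z, K, X}, right has 5 {Y, H, V, G, P}.
  Root K: left subtree has 2 nodes {U, Z}, right has 1 {X}.
    Root U: left subtree has 0 nodes { }, right has 1 {Z}.
  Root H: left subtree has 1 node {Y}, right has 3 {V, G, P}.
    Root P: left subtree has 2 nodes {V, G}, right has 0 { }.
      Root G: left subtree has 1 node {V}, right has 0 { }.

Z, U, X, K, Y, V, G, P, H, W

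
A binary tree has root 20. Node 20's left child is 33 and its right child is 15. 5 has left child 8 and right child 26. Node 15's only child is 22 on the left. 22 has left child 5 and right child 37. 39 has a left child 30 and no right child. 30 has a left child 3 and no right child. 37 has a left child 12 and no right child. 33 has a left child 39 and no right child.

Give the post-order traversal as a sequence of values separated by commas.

Post-order visits the left subtree, then the right subtree, then the node.
At 20: go left to 33.
  At 33: go left to 39.
    At 39: go left to 30.
      At 30: go left to 3.
        3 is a leaf — visit 3.
      At 30: no right child.
      Visit 30.
    At 39: no right child.
    Visit 39.
  At 33: no right child.
  Visit 33.
At 20: go right to 15.
  At 15: go left to 22.
    At 22: go left to 5.
      At 5: go left to 8.
        8 is a leaf — visit 8.
      At 5: go right to 26.
        26 is a leaf — visit 26.
      Visit 5.
    At 22: go right to 37.
      At 37: go left to 12.
        12 is a leaf — visit 12.
      At 37: no right child.
      Visit 37.
    Visit 22.
  At 15: no right child.
  Visit 15.
Visit 20.

3, 30, 39, 33, 8, 26, 5, 12, 37, 22, 15, 20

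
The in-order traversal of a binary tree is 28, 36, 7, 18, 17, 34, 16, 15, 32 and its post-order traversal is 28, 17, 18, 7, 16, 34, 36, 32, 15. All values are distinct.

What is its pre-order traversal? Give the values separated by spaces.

The last element of post-order is the root; it splits in-order into left and right subtrees.
Root 15: left subtree has 7 nodes {28, 36, 7, 18, 17, 34, 16}, right has 1 {32}.
  Root 36: left subtree has 1 node {28}, right has 5 {7, 18, 17, 34, 16}.
    Root 34: left subtree has 3 nodes {7, 18, 17}, right has 1 {16}.
      Root 7: left subtree has 0 nodes { }, right has 2 {18, 17}.
        Root 18: left subtree has 0 nodes { }, right has 1 {17}.

15 36 28 34 7 18 17 16 32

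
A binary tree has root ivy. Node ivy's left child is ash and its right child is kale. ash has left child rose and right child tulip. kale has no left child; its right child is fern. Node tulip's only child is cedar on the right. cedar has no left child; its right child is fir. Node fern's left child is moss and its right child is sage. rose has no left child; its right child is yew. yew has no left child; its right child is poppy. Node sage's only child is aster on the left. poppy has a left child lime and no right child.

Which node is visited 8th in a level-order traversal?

Level-order visits nodes level by level from the root, left to right within each level.
Level 0: ivy
Level 1: ash, kale
Level 2: rose, tulip, fern
Level 3: yew, cedar, moss, sage
Level 4: poppy, fir, aster
Level 5: lime
Full level-order sequence: ivy, ash, kale, rose, tulip, fern, yew, cedar, moss, sage, poppy, fir, aster, lime.

cedar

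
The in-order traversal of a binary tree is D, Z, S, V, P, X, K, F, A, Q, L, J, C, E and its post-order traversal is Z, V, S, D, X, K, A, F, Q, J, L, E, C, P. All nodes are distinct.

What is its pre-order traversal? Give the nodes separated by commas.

The last element of post-order is the root; it splits in-order into left and right subtrees.
Root P: left subtree has 4 nodes {D, Z, S, V}, right has 9 {X, K, F, A, Q, L, J, C, E}.
  Root D: left subtree has 0 nodes { }, right has 3 {Z, S, V}.
    Root S: left subtree has 1 node {Z}, right has 1 {V}.
  Root C: left subtree has 7 nodes {X, K, F, A, Q, L, J}, right has 1 {E}.
    Root L: left subtree has 5 nodes {X, K, F, A, Q}, right has 1 {J}.
      Root Q: left subtree has 4 nodes {X, K, F, A}, right has 0 { }.
        Root F: left subtree has 2 nodes {X, K}, right has 1 {A}.
          Root K: left subtree has 1 node {X}, right has 0 { }.

P, D, S, Z, V, C, L, Q, F, K, X, A, J, E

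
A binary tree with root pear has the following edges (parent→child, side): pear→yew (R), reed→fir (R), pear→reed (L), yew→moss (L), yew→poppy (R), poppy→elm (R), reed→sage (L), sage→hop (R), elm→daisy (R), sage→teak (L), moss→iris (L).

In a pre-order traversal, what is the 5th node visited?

Pre-order visits the node, then its left subtree, then its right subtree.
Visit pear.
At pear: go left to reed.
  Visit reed.
  At reed: go left to sage.
    Visit sage.
    At sage: go left to teak.
      teak is a leaf — visit teak.
    At sage: go right to hop.
      hop is a leaf — visit hop.
  At reed: go right to fir.
    fir is a leaf — visit fir.
At pear: go right to yew.
  Visit yew.
  At yew: go left to moss.
    Visit moss.
    At moss: go left to iris.
      iris is a leaf — visit iris.
    At moss: no right child.
  At yew: go right to poppy.
    Visit poppy.
    At poppy: no left child.
    At poppy: go right to elm.
      Visit elm.
      At elm: no left child.
      At elm: go right to daisy.
        daisy is a leaf — visit daisy.
Full pre-order sequence: pear, reed, sage, teak, hop, fir, yew, moss, iris, poppy, elm, daisy.

hop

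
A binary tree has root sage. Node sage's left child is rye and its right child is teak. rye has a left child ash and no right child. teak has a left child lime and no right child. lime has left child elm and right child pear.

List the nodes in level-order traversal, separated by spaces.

Level-order visits nodes level by level from the root, left to right within each level.
Level 0: sage
Level 1: rye, teak
Level 2: ash, lime
Level 3: elm, pear

sage rye teak ash lime elm pear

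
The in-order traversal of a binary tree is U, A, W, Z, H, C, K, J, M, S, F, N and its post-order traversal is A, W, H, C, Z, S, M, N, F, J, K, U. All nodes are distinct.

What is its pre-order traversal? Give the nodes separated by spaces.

The last element of post-order is the root; it splits in-order into left and right subtrees.
Root U: left subtree has 0 nodes { }, right has 11 {A, W, Z, H, C, K, J, M, S, F, N}.
  Root K: left subtree has 5 nodes {A, W, Z, H, C}, right has 5 {J, M, S, F, N}.
    Root Z: left subtree has 2 nodes {A, W}, right has 2 {H, C}.
      Root W: left subtree has 1 node {A}, right has 0 { }.
      Root C: left subtree has 1 node {H}, right has 0 { }.
    Root J: left subtree has 0 nodes { }, right has 4 {M, S, F, N}.
      Root F: left subtree has 2 nodes {M, S}, right has 1 {N}.
        Root M: left subtree has 0 nodes { }, right has 1 {S}.

U K Z W A C H J F M S N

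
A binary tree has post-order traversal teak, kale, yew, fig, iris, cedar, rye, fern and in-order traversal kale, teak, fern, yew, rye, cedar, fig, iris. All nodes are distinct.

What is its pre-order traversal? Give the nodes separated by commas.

fern, kale, teak, rye, yew, cedar, iris, fig

The last element of post-order is the root; it splits in-order into left and right subtrees.
Root fern: left subtree has 2 nodes {kale, teak}, right has 5 {yew, rye, cedar, fig, iris}.
  Root kale: left subtree has 0 nodes { }, right has 1 {teak}.
  Root rye: left subtree has 1 node {yew}, right has 3 {cedar, fig, iris}.
    Root cedar: left subtree has 0 nodes { }, right has 2 {fig, iris}.
      Root iris: left subtree has 1 node {fig}, right has 0 { }.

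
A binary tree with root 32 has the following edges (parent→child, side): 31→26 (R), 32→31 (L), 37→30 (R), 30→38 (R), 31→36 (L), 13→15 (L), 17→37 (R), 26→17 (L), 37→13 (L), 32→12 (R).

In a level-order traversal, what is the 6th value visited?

17

Level-order visits nodes level by level from the root, left to right within each level.
Level 0: 32
Level 1: 31, 12
Level 2: 36, 26
Level 3: 17
Level 4: 37
Level 5: 13, 30
Level 6: 15, 38
Full level-order sequence: 32, 31, 12, 36, 26, 17, 37, 13, 30, 15, 38.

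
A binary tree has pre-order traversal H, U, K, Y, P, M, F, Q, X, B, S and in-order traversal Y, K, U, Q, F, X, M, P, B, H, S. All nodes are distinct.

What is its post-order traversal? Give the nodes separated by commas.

Y, K, Q, X, F, M, B, P, U, S, H

The first element of pre-order is the root; it splits in-order into left and right subtrees.
Root H: left subtree has 9 nodes {Y, K, U, Q, F, X, M, P, B}, right has 1 {S}.
  Root U: left subtree has 2 nodes {Y, K}, right has 6 {Q, F, X, M, P, B}.
    Root K: left subtree has 1 node {Y}, right has 0 { }.
    Root P: left subtree has 4 nodes {Q, F, X, M}, right has 1 {B}.
      Root M: left subtree has 3 nodes {Q, F, X}, right has 0 { }.
        Root F: left subtree has 1 node {Q}, right has 1 {X}.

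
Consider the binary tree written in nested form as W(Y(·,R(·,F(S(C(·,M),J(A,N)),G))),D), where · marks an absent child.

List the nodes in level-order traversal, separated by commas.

Level-order visits nodes level by level from the root, left to right within each level.
Level 0: W
Level 1: Y, D
Level 2: R
Level 3: F
Level 4: S, G
Level 5: C, J
Level 6: M, A, N

W, Y, D, R, F, S, G, C, J, M, A, N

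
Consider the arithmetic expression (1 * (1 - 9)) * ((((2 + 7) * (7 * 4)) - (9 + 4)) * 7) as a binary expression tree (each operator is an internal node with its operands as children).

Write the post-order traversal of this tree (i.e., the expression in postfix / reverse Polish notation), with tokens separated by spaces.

Post-order on an expression tree gives postfix notation: for each operator, emit left operand, right operand, then the operator.

1 1 9 - * 2 7 + 7 4 * * 9 4 + - 7 * *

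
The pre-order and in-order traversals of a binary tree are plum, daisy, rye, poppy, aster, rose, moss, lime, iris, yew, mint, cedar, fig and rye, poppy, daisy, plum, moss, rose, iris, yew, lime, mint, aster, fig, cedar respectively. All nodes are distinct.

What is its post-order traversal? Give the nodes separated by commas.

The first element of pre-order is the root; it splits in-order into left and right subtrees.
Root plum: left subtree has 3 nodes {rye, poppy, daisy}, right has 9 {moss, rose, iris, yew, lime, mint, aster, fig, cedar}.
  Root daisy: left subtree has 2 nodes {rye, poppy}, right has 0 { }.
    Root rye: left subtree has 0 nodes { }, right has 1 {poppy}.
  Root aster: left subtree has 6 nodes {moss, rose, iris, yew, lime, mint}, right has 2 {fig, cedar}.
    Root rose: left subtree has 1 node {moss}, right has 4 {iris, yew, lime, mint}.
      Root lime: left subtree has 2 nodes {iris, yew}, right has 1 {mint}.
        Root iris: left subtree has 0 nodes { }, right has 1 {yew}.
    Root cedar: left subtree has 1 node {fig}, right has 0 { }.

poppy, rye, daisy, moss, yew, iris, mint, lime, rose, fig, cedar, aster, plum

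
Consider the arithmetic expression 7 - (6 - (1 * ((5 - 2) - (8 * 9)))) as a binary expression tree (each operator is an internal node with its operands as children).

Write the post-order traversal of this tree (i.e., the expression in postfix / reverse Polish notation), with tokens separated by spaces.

7 6 1 5 2 - 8 9 * - * - -

Post-order on an expression tree gives postfix notation: for each operator, emit left operand, right operand, then the operator.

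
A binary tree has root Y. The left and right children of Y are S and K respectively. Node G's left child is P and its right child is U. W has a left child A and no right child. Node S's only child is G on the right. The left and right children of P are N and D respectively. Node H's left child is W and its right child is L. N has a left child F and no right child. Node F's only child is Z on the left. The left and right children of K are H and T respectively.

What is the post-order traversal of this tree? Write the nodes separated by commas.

Z, F, N, D, P, U, G, S, A, W, L, H, T, K, Y

Post-order visits the left subtree, then the right subtree, then the node.
At Y: go left to S.
  At S: no left child.
  At S: go right to G.
    At G: go left to P.
      At P: go left to N.
        At N: go left to F.
          At F: go left to Z.
            Z is a leaf — visit Z.
          At F: no right child.
          Visit F.
        At N: no right child.
        Visit N.
      At P: go right to D.
        D is a leaf — visit D.
      Visit P.
    At G: go right to U.
      U is a leaf — visit U.
    Visit G.
  Visit S.
At Y: go right to K.
  At K: go left to H.
    At H: go left to W.
      At W: go left to A.
        A is a leaf — visit A.
      At W: no right child.
      Visit W.
    At H: go right to L.
      L is a leaf — visit L.
    Visit H.
  At K: go right to T.
    T is a leaf — visit T.
  Visit K.
Visit Y.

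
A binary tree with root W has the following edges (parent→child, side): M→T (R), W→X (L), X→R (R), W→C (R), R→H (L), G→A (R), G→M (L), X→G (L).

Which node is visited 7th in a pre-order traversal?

Pre-order visits the node, then its left subtree, then its right subtree.
Visit W.
At W: go left to X.
  Visit X.
  At X: go left to G.
    Visit G.
    At G: go left to M.
      Visit M.
      At M: no left child.
      At M: go right to T.
        T is a leaf — visit T.
    At G: go right to A.
      A is a leaf — visit A.
  At X: go right to R.
    Visit R.
    At R: go left to H.
      H is a leaf — visit H.
    At R: no right child.
At W: go right to C.
  C is a leaf — visit C.
Full pre-order sequence: W, X, G, M, T, A, R, H, C.

R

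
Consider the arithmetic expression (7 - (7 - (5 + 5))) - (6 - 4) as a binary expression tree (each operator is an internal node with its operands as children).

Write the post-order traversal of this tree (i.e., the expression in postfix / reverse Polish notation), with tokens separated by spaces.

7 7 5 5 + - - 6 4 - -

Post-order on an expression tree gives postfix notation: for each operator, emit left operand, right operand, then the operator.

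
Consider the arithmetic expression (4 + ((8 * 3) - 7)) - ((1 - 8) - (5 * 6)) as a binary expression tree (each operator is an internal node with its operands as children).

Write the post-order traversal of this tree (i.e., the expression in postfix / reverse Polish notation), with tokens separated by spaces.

4 8 3 * 7 - + 1 8 - 5 6 * - -

Post-order on an expression tree gives postfix notation: for each operator, emit left operand, right operand, then the operator.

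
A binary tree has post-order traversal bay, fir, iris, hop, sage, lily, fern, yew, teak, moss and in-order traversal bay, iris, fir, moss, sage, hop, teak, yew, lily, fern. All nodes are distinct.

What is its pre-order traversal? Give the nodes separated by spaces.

moss iris bay fir teak sage hop yew fern lily

The last element of post-order is the root; it splits in-order into left and right subtrees.
Root moss: left subtree has 3 nodes {bay, iris, fir}, right has 6 {sage, hop, teak, yew, lily, fern}.
  Root iris: left subtree has 1 node {bay}, right has 1 {fir}.
  Root teak: left subtree has 2 nodes {sage, hop}, right has 3 {yew, lily, fern}.
    Root sage: left subtree has 0 nodes { }, right has 1 {hop}.
    Root yew: left subtree has 0 nodes { }, right has 2 {lily, fern}.
      Root fern: left subtree has 1 node {lily}, right has 0 { }.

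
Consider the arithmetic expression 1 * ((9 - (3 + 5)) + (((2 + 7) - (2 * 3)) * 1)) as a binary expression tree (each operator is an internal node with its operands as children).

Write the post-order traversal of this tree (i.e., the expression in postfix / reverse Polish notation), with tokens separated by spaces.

1 9 3 5 + - 2 7 + 2 3 * - 1 * + *

Post-order on an expression tree gives postfix notation: for each operator, emit left operand, right operand, then the operator.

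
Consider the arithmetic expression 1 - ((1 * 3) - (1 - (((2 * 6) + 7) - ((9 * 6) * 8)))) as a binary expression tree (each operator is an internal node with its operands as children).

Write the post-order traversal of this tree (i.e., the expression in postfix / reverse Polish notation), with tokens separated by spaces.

Post-order on an expression tree gives postfix notation: for each operator, emit left operand, right operand, then the operator.

1 1 3 * 1 2 6 * 7 + 9 6 * 8 * - - - -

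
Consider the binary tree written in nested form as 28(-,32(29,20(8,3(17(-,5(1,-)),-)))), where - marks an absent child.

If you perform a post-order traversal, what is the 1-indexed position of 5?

4

Post-order visits the left subtree, then the right subtree, then the node.
At 28: no left child.
At 28: go right to 32.
  At 32: go left to 29.
    29 is a leaf — visit 29.
  At 32: go right to 20.
    At 20: go left to 8.
      8 is a leaf — visit 8.
    At 20: go right to 3.
      At 3: go left to 17.
        At 17: no left child.
        At 17: go right to 5.
          At 5: go left to 1.
            1 is a leaf — visit 1.
          At 5: no right child.
          Visit 5.
        Visit 17.
      At 3: no right child.
      Visit 3.
    Visit 20.
  Visit 32.
Visit 28.
Full post-order sequence: 29, 8, 1, 5, 17, 3, 20, 32, 28.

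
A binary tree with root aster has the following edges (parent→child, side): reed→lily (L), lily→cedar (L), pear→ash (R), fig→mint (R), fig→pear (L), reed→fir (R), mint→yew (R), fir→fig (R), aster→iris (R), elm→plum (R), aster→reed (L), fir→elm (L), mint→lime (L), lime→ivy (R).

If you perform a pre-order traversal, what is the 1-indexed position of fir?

Pre-order visits the node, then its left subtree, then its right subtree.
Visit aster.
At aster: go left to reed.
  Visit reed.
  At reed: go left to lily.
    Visit lily.
    At lily: go left to cedar.
      cedar is a leaf — visit cedar.
    At lily: no right child.
  At reed: go right to fir.
    Visit fir.
    At fir: go left to elm.
      Visit elm.
      At elm: no left child.
      At elm: go right to plum.
        plum is a leaf — visit plum.
    At fir: go right to fig.
      Visit fig.
      At fig: go left to pear.
        Visit pear.
        At pear: no left child.
        At pear: go right to ash.
          ash is a leaf — visit ash.
      At fig: go right to mint.
        Visit mint.
        At mint: go left to lime.
          Visit lime.
          At lime: no left child.
          At lime: go right to ivy.
            ivy is a leaf — visit ivy.
        At mint: go right to yew.
          yew is a leaf — visit yew.
At aster: go right to iris.
  iris is a leaf — visit iris.
Full pre-order sequence: aster, reed, lily, cedar, fir, elm, plum, fig, pear, ash, mint, lime, ivy, yew, iris.

5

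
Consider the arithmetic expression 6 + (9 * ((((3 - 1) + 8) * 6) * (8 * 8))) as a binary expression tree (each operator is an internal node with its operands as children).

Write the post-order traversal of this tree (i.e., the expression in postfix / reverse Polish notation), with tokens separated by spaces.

6 9 3 1 - 8 + 6 * 8 8 * * * +

Post-order on an expression tree gives postfix notation: for each operator, emit left operand, right operand, then the operator.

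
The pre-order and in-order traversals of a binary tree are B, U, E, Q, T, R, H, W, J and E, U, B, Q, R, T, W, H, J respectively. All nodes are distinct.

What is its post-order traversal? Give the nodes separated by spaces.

E U R W J H T Q B

The first element of pre-order is the root; it splits in-order into left and right subtrees.
Root B: left subtree has 2 nodes {E, U}, right has 6 {Q, R, T, W, H, J}.
  Root U: left subtree has 1 node {E}, right has 0 { }.
  Root Q: left subtree has 0 nodes { }, right has 5 {R, T, W, H, J}.
    Root T: left subtree has 1 node {R}, right has 3 {W, H, J}.
      Root H: left subtree has 1 node {W}, right has 1 {J}.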